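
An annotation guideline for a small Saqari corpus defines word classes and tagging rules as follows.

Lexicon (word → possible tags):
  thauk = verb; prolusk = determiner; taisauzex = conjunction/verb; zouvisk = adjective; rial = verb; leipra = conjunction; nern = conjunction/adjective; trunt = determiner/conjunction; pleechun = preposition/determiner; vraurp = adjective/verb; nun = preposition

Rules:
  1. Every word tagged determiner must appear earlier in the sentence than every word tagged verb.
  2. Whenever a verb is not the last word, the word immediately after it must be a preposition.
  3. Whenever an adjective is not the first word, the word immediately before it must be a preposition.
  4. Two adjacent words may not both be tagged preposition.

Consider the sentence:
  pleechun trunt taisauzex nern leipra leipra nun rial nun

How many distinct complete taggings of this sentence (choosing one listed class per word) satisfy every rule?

Candidates per position — 1:pleechun {preposition,determiner}; 2:trunt {determiner,conjunction}; 3:taisauzex {conjunction,verb}; 4:nern {conjunction,adjective}; 5:leipra {conjunction}; 6:leipra {conjunction}; 7:nun {preposition}; 8:rial {verb}; 9:nun {preposition}.
There are 16 candidate sequences in total.
The sequences that satisfy every rule: preposition determiner conjunction conjunction conjunction conjunction preposition verb preposition; preposition conjunction conjunction conjunction conjunction conjunction preposition verb preposition; determiner determiner conjunction conjunction conjunction conjunction preposition verb preposition; determiner conjunction conjunction conjunction conjunction conjunction preposition verb preposition.
Count = 4.

4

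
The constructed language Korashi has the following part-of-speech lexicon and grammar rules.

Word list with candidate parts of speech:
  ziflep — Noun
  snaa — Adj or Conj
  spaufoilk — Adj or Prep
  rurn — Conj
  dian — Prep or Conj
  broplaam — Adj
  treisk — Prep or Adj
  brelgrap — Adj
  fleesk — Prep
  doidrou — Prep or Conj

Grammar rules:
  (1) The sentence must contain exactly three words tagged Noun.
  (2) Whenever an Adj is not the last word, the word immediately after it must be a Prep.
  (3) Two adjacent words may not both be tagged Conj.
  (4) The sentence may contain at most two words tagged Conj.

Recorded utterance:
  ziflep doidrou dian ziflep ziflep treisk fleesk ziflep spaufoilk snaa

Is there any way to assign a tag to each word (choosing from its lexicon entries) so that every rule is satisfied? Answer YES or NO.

Candidates per position — 1:ziflep {Noun}; 2:doidrou {Prep,Conj}; 3:dian {Prep,Conj}; 4:ziflep {Noun}; 5:ziflep {Noun}; 6:treisk {Prep,Adj}; 7:fleesk {Prep}; 8:ziflep {Noun}; 9:spaufoilk {Adj,Prep}; 10:snaa {Adj,Conj}.
Rule 1 cannot be satisfied by any choice of tags from the lexicon.
So there is no consistent tagging.

NO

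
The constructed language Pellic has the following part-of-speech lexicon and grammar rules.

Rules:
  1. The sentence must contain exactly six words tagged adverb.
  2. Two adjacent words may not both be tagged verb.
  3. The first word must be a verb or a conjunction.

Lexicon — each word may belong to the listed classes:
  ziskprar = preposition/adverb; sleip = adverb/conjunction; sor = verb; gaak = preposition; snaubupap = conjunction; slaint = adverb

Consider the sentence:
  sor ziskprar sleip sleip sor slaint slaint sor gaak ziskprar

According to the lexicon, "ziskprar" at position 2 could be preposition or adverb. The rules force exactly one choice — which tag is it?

Candidates per position — 1:sor {verb}; 2:ziskprar {preposition,adverb}; 3:sleip {adverb,conjunction}; 4:sleip {adverb,conjunction}; 5:sor {verb}; 6:slaint {adverb}; 7:slaint {adverb}; 8:sor {verb}; 9:gaak {preposition}; 10:ziskprar {preposition,adverb}.
Position 2: preposition is ruled out by rule 1; that leaves adverb.
Position 3: conjunction is ruled out by rule 1; that leaves adverb.
Position 4: conjunction is ruled out by rule 1; that leaves adverb.
Position 10: preposition is ruled out by rule 1; that leaves adverb.
So the tagging must be: verb adverb adverb adverb verb adverb adverb verb preposition adverb.
Rule-by-rule: rule 1 holds; rule 2 holds; rule 3 holds.

adverb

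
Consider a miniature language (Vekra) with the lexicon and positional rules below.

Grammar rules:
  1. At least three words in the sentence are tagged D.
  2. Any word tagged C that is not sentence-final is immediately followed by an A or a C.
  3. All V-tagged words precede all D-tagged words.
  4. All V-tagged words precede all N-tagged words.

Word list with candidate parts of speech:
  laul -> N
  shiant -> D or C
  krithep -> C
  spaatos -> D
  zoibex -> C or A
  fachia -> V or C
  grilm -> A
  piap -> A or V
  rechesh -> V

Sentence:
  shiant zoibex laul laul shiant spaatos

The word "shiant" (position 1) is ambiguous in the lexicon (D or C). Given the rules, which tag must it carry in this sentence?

D

Candidates per position — 1:shiant {D,C}; 2:zoibex {C,A}; 3:laul {N}; 4:laul {N}; 5:shiant {D,C}; 6:spaatos {D}.
Position 1: C is ruled out by rule 1; that leaves D.
Position 2: C is ruled out by rule 2; that leaves A.
Position 5: C is ruled out by rule 1; that leaves D.
The unique satisfying tagging is: D A N N D D.
Check: rule 1 ok; rule 2 ok; rule 3 ok; rule 4 ok.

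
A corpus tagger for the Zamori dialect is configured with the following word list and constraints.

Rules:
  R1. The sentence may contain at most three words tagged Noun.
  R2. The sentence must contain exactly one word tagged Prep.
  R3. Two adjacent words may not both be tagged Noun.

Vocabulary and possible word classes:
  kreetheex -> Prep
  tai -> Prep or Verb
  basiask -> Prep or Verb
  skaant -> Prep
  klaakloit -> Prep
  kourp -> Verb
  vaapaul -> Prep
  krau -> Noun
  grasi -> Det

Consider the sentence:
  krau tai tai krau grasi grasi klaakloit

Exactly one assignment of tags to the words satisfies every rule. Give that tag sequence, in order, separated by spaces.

Candidates per position — 1:krau {Noun}; 2:tai {Prep,Verb}; 3:tai {Prep,Verb}; 4:krau {Noun}; 5:grasi {Det}; 6:grasi {Det}; 7:klaakloit {Prep}.
Word 2 cannot be Prep — rule 2 would then fail for every completion. It is Verb.
Word 3 cannot be Prep — rule 2 would then fail for every completion. It is Verb.
So the tagging must be: Noun Verb Verb Noun Det Det Prep.
Checking: rule 1 satisfied; rule 2 satisfied; rule 3 satisfied.

Noun Verb Verb Noun Det Det Prep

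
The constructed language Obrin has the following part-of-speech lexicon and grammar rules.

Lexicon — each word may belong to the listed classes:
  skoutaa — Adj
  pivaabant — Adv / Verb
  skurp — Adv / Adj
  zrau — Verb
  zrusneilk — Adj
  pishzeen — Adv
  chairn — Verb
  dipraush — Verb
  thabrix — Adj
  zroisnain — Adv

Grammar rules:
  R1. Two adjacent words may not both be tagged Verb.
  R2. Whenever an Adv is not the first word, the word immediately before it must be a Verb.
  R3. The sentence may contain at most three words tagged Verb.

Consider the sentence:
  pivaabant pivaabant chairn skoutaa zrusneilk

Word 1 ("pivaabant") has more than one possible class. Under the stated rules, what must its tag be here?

Verb

Candidates per position — 1:pivaabant {Adv,Verb}; 2:pivaabant {Adv,Verb}; 3:chairn {Verb}; 4:skoutaa {Adj}; 5:zrusneilk {Adj}.
At position 2, choosing Verb makes rule 1 impossible to satisfy; hence Adv.
At position 1, choosing Adv makes rule 2 impossible to satisfy; hence Verb.
The only consistent sequence is: Verb Adv Verb Adj Adj.
Checking: rule 1 ✓; rule 2 ✓; rule 3 ✓.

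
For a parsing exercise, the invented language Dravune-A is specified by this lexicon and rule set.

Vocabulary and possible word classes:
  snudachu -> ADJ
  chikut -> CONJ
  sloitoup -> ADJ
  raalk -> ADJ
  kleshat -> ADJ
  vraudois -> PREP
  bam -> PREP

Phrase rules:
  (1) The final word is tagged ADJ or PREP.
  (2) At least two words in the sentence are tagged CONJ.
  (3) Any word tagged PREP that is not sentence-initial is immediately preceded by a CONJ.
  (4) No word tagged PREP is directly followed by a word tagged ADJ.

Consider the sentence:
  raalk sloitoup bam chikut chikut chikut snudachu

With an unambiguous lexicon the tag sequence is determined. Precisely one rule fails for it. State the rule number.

Fixed tagging: ADJ ADJ PREP CONJ CONJ CONJ ADJ.
Rule check: R1 pass, R2 pass, R3 fail, R4 pass.
Only rule 3 fails.

3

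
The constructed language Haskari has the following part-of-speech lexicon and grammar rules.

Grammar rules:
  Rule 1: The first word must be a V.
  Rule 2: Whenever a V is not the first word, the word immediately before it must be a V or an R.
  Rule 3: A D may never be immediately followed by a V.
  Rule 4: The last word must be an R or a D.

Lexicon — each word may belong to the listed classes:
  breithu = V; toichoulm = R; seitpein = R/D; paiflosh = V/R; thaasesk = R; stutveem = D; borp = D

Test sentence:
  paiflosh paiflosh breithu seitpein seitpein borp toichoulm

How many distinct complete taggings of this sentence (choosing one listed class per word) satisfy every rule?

Candidates per position — 1:paiflosh {V,R}; 2:paiflosh {V,R}; 3:breithu {V}; 4:seitpein {R,D}; 5:seitpein {R,D}; 6:borp {D}; 7:toichoulm {R}.
There are 16 candidate sequences in total.
Checking each against the rules leaves 8 sequences.
Count = 8.

8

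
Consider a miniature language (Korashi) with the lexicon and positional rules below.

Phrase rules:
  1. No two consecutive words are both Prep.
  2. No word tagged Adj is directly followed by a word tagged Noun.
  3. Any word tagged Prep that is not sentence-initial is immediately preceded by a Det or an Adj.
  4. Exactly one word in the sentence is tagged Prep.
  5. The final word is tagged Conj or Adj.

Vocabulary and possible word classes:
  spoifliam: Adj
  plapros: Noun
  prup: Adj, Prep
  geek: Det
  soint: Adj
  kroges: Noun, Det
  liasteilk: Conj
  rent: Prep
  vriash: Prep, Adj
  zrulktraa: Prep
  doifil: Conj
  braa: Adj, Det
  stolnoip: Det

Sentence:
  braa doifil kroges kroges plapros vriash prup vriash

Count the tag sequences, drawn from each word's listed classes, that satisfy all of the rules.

Candidates per position — 1:braa {Adj,Det}; 2:doifil {Conj}; 3:kroges {Noun,Det}; 4:kroges {Noun,Det}; 5:plapros {Noun}; 6:vriash {Prep,Adj}; 7:prup {Adj,Prep}; 8:vriash {Prep,Adj}.
There are 64 candidate sequences in total.
Checking each against the rules leaves 8 sequences.
Count = 8.

8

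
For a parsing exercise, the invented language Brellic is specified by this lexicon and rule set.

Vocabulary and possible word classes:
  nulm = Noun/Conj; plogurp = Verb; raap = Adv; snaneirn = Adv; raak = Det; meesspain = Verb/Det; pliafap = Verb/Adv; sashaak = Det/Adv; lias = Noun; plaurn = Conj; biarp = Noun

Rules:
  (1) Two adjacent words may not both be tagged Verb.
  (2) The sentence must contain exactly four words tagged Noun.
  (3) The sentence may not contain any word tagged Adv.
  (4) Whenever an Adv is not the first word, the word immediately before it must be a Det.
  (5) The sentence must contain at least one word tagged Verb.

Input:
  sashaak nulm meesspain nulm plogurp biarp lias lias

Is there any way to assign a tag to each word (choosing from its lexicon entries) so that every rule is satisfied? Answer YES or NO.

YES

Candidates per position — 1:sashaak {Det,Adv}; 2:nulm {Noun,Conj}; 3:meesspain {Verb,Det}; 4:nulm {Noun,Conj}; 5:plogurp {Verb}; 6:biarp {Noun}; 7:lias {Noun}; 8:lias {Noun}.
One satisfying assignment: Det Noun Verb Conj Verb Noun Noun Noun.
Checking: rule 1 ok; rule 2 ok; rule 3 ok; rule 4 ok; rule 5 ok.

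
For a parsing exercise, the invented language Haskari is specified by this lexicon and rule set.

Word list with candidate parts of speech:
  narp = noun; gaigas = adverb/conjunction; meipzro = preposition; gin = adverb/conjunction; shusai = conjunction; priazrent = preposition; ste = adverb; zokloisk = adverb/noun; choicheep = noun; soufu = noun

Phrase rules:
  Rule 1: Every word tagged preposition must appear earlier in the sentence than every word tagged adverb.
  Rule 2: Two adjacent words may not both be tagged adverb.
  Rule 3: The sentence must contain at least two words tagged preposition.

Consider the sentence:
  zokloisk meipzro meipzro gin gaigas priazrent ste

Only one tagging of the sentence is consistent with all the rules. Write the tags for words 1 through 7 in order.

noun preposition preposition conjunction conjunction preposition adverb

Candidates per position — 1:zokloisk {adverb,noun}; 2:meipzro {preposition}; 3:meipzro {preposition}; 4:gin {adverb,conjunction}; 5:gaigas {adverb,conjunction}; 6:priazrent {preposition}; 7:ste {adverb}.
At position 1, choosing adverb makes rule 1 impossible to satisfy; hence noun.
At position 4, choosing adverb makes rule 1 impossible to satisfy; hence conjunction.
At position 5, choosing adverb makes rule 1 impossible to satisfy; hence conjunction.
So the tagging must be: noun preposition preposition conjunction conjunction preposition adverb.
Rule-by-rule: rule 1 satisfied; rule 2 satisfied; rule 3 satisfied.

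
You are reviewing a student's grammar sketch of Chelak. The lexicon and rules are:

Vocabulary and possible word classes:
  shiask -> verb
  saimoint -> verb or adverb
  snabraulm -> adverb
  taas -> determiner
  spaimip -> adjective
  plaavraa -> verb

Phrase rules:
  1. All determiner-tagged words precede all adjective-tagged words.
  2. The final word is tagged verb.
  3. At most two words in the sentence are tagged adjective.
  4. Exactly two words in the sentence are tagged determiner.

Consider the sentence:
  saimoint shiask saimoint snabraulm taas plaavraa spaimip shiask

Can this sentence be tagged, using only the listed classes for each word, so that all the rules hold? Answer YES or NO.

Candidates per position — 1:saimoint {verb,adverb}; 2:shiask {verb}; 3:saimoint {verb,adverb}; 4:snabraulm {adverb}; 5:taas {determiner}; 6:plaavraa {verb}; 7:spaimip {adjective}; 8:shiask {verb}.
Rule 4 cannot be satisfied by any choice of tags from the lexicon.
So there is no consistent tagging.

NO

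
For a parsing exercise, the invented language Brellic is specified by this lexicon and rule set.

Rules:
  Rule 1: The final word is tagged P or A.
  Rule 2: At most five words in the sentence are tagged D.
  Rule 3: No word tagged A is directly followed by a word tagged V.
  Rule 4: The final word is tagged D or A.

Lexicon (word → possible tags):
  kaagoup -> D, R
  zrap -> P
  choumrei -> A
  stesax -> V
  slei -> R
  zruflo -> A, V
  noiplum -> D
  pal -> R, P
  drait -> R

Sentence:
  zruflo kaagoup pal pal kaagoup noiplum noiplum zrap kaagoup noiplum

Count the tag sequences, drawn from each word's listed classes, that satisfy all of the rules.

0

Candidates per position — 1:zruflo {A,V}; 2:kaagoup {D,R}; 3:pal {R,P}; 4:pal {R,P}; 5:kaagoup {D,R}; 6:noiplum {D}; 7:noiplum {D}; 8:zrap {P}; 9:kaagoup {D,R}; 10:noiplum {D}.
There are 64 candidate sequences in total.
Rule 1 cannot be satisfied by any choice of tags from the lexicon.
So there is no consistent tagging.
Count = 0.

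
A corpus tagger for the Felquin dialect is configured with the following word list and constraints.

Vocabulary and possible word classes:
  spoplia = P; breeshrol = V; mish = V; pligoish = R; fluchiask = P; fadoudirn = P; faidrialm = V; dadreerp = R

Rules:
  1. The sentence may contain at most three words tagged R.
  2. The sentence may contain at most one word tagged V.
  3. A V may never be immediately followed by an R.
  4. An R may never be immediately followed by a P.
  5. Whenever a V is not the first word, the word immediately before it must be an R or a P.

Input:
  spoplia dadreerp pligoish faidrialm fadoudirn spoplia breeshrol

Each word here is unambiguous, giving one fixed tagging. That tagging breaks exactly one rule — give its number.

Fixed tagging: P R R V P P V.
Checking each rule: R1 ok, R2 fails, R3 ok, R4 ok, R5 ok.
Only rule 2 fails.

2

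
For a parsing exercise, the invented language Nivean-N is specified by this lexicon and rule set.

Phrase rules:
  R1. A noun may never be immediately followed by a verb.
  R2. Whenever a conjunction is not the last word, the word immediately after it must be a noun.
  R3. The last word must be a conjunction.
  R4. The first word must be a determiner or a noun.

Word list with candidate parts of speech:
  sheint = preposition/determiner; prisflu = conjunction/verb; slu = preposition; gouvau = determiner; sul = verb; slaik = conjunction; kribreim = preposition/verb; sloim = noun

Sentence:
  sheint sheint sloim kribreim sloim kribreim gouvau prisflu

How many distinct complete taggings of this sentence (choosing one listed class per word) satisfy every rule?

Candidates per position — 1:sheint {preposition,determiner}; 2:sheint {preposition,determiner}; 3:sloim {noun}; 4:kribreim {preposition,verb}; 5:sloim {noun}; 6:kribreim {preposition,verb}; 7:gouvau {determiner}; 8:prisflu {conjunction,verb}.
There are 32 candidate sequences in total.
The sequences that satisfy every rule: determiner preposition noun preposition noun preposition determiner conjunction; determiner determiner noun preposition noun preposition determiner conjunction.
Count = 2.

2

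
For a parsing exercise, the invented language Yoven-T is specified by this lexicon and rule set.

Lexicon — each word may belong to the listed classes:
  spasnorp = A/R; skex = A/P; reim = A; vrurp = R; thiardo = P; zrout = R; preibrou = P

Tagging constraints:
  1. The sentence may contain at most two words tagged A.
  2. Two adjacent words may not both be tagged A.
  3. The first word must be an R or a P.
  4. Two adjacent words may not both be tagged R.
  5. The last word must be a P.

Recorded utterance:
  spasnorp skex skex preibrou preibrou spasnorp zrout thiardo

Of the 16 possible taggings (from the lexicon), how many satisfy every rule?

3

Candidates per position — 1:spasnorp {A,R}; 2:skex {A,P}; 3:skex {A,P}; 4:preibrou {P}; 5:preibrou {P}; 6:spasnorp {A,R}; 7:zrout {R}; 8:thiardo {P}.
There are 16 candidate sequences in total.
The sequences that satisfy every rule: R A P P P A R P; R P A P P A R P; R P P P P A R P.
Count = 3.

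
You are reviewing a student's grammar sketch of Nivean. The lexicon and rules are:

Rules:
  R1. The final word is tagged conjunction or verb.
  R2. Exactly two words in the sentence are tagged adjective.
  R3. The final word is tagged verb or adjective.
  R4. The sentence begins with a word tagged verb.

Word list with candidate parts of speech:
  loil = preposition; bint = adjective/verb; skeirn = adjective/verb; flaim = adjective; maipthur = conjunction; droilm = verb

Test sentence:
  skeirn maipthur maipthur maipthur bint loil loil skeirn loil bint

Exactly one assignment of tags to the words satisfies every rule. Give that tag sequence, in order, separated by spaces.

verb conjunction conjunction conjunction adjective preposition preposition adjective preposition verb

Candidates per position — 1:skeirn {adjective,verb}; 2:maipthur {conjunction}; 3:maipthur {conjunction}; 4:maipthur {conjunction}; 5:bint {adjective,verb}; 6:loil {preposition}; 7:loil {preposition}; 8:skeirn {adjective,verb}; 9:loil {preposition}; 10:bint {adjective,verb}.
If word 1 were adjective, no tagging could satisfy rule 4; so word 1 is verb.
If word 10 were adjective, no tagging could satisfy rule 1; so word 10 is verb.
If word 5 were verb, no tagging could satisfy rule 2; so word 5 is adjective.
If word 8 were verb, no tagging could satisfy rule 2; so word 8 is adjective.
So the tagging must be: verb conjunction conjunction conjunction adjective preposition preposition adjective preposition verb.
Verifying each rule — rule 1 ok; rule 2 ok; rule 3 ok; rule 4 ok.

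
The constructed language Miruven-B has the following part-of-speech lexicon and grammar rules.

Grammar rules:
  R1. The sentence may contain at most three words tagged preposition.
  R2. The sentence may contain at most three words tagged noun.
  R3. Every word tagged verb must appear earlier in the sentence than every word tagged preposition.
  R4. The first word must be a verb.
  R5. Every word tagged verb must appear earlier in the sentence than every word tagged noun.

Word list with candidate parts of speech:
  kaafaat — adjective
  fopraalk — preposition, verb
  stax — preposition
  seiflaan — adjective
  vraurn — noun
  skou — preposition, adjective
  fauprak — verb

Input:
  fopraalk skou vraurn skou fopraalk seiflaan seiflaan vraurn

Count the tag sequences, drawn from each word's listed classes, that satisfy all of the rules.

Candidates per position — 1:fopraalk {preposition,verb}; 2:skou {preposition,adjective}; 3:vraurn {noun}; 4:skou {preposition,adjective}; 5:fopraalk {preposition,verb}; 6:seiflaan {adjective}; 7:seiflaan {adjective}; 8:vraurn {noun}.
There are 16 candidate sequences in total.
The sequences that satisfy every rule: verb preposition noun preposition preposition adjective adjective noun; verb preposition noun adjective preposition adjective adjective noun; verb adjective noun preposition preposition adjective adjective noun; verb adjective noun adjective preposition adjective adjective noun.
Count = 4.

4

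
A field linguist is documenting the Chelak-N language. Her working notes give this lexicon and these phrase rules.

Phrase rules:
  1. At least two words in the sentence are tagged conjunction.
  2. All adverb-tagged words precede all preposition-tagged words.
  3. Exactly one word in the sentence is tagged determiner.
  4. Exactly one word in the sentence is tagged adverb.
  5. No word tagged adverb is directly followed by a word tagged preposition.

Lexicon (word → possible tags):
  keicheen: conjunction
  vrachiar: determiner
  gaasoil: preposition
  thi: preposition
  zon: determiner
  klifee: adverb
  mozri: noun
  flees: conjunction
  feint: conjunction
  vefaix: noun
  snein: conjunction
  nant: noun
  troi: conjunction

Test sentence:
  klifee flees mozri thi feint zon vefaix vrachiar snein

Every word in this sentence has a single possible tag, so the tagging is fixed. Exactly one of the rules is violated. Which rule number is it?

3

Fixed tagging: adverb conjunction noun preposition conjunction determiner noun determiner conjunction.
Checking each rule: R1 ✓, R2 ✓, R3 ✗, R4 ✓, R5 ✓.
Only rule 3 fails.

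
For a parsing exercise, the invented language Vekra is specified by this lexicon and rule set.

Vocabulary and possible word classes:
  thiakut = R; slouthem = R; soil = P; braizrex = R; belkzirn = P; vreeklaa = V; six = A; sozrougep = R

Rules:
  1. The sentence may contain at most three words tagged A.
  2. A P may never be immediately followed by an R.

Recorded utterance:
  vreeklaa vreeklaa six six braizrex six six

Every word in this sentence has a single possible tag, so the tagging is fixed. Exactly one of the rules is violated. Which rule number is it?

1

Fixed tagging: V V A A R A A.
Rule check: R1 fails, R2 ok.
Only rule 1 fails.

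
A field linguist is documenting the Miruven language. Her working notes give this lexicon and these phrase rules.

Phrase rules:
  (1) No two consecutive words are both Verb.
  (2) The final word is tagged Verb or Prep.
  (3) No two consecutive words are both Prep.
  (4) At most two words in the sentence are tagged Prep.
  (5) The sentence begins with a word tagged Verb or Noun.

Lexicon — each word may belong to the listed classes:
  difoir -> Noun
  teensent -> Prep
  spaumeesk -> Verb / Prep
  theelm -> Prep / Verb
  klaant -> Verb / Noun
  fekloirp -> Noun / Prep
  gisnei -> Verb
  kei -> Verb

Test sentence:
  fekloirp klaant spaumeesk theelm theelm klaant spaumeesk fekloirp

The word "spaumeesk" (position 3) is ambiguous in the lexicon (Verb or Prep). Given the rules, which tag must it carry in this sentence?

Verb

Candidates per position — 1:fekloirp {Noun,Prep}; 2:klaant {Verb,Noun}; 3:spaumeesk {Verb,Prep}; 4:theelm {Prep,Verb}; 5:theelm {Prep,Verb}; 6:klaant {Verb,Noun}; 7:spaumeesk {Verb,Prep}; 8:fekloirp {Noun,Prep}.
Word 1 cannot be Prep — rule 5 would then fail for every completion. It is Noun.
Word 8 cannot be Noun — rule 2 would then fail for every completion. It is Prep.
Word 7 cannot be Prep — rule 3 would then fail for every completion. It is Verb.
Word 6 cannot be Verb — rule 1 would then fail for every completion. It is Noun.
Position 3: the remaining choice is settled jointly with positions 2, 4, 5 — only Verb at position 3 is part of a tagging that satisfies every rule.
The unique satisfying tagging is: Noun Noun Verb Prep Verb Noun Verb Prep.
Check: rule 1 satisfied; rule 2 satisfied; rule 3 satisfied; rule 4 satisfied; rule 5 satisfied.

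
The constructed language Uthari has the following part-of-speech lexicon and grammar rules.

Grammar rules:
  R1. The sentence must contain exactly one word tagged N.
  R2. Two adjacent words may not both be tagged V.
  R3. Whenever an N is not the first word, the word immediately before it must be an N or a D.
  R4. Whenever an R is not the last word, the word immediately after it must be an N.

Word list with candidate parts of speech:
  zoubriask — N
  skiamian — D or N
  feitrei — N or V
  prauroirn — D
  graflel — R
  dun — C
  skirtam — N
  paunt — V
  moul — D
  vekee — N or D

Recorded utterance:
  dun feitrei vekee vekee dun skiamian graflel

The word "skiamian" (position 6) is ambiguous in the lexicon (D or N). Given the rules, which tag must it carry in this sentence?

D

Candidates per position — 1:dun {C}; 2:feitrei {N,V}; 3:vekee {N,D}; 4:vekee {N,D}; 5:dun {C}; 6:skiamian {D,N}; 7:graflel {R}.
At position 2, choosing N makes rule 3 impossible to satisfy; hence V.
At position 3, choosing N makes rule 3 impossible to satisfy; hence D.
At position 6, choosing N makes rule 3 impossible to satisfy; hence D.
At position 4, choosing D makes rule 1 impossible to satisfy; hence N.
That leaves exactly one tagging: C V D N C D R.
Checking: rule 1 ✓; rule 2 ✓; rule 3 ✓; rule 4 ✓.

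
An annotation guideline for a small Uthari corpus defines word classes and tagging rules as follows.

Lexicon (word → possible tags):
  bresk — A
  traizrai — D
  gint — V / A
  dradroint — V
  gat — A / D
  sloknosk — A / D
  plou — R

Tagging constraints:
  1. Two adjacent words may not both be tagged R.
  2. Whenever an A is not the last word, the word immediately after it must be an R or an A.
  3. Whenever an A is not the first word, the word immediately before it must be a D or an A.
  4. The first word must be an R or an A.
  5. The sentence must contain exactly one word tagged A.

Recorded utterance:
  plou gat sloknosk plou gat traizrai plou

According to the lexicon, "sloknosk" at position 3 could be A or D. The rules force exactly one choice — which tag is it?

Candidates per position — 1:plou {R}; 2:gat {A,D}; 3:sloknosk {A,D}; 4:plou {R}; 5:gat {A,D}; 6:traizrai {D}; 7:plou {R}.
Position 2: tagging it A would leave rule 3 unsatisfiable, so it must be D.
Position 5: tagging it A would leave rule 2 unsatisfiable, so it must be D.
Position 3: tagging it D would leave rule 5 unsatisfiable, so it must be A.
The only consistent sequence is: R D A R D D R.
Checking: rule 1 holds; rule 2 holds; rule 3 holds; rule 4 holds; rule 5 holds.

A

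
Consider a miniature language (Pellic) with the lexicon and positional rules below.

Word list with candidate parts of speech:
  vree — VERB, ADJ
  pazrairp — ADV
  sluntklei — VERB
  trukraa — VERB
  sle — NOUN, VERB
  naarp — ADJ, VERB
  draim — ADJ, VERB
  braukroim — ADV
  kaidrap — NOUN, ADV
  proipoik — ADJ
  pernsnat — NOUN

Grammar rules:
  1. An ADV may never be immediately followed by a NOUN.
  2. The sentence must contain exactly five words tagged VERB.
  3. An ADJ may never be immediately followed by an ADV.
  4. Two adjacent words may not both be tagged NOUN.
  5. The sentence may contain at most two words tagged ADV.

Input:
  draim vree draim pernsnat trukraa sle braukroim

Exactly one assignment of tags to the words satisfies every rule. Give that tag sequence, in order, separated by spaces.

Candidates per position — 1:draim {ADJ,VERB}; 2:vree {VERB,ADJ}; 3:draim {ADJ,VERB}; 4:pernsnat {NOUN}; 5:trukraa {VERB}; 6:sle {NOUN,VERB}; 7:braukroim {ADV}.
Position 1: tagging it ADJ would leave rule 2 unsatisfiable, so it must be VERB.
Position 2: tagging it ADJ would leave rule 2 unsatisfiable, so it must be VERB.
Position 3: tagging it ADJ would leave rule 2 unsatisfiable, so it must be VERB.
Position 6: tagging it NOUN would leave rule 2 unsatisfiable, so it must be VERB.
So the tagging must be: VERB VERB VERB NOUN VERB VERB ADV.
Verifying each rule — rule 1 holds; rule 2 holds; rule 3 holds; rule 4 holds; rule 5 holds.

VERB VERB VERB NOUN VERB VERB ADV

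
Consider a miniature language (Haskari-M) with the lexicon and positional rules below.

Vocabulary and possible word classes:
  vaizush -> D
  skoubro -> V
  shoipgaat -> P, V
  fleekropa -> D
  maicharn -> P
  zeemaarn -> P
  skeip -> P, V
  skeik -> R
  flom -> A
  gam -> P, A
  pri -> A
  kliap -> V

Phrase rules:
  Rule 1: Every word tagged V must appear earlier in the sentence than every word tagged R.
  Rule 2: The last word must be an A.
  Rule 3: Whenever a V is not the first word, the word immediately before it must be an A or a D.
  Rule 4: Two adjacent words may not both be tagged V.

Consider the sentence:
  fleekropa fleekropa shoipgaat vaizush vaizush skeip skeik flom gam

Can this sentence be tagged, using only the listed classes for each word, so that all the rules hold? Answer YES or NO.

YES

Candidates per position — 1:fleekropa {D}; 2:fleekropa {D}; 3:shoipgaat {P,V}; 4:vaizush {D}; 5:vaizush {D}; 6:skeip {P,V}; 7:skeik {R}; 8:flom {A}; 9:gam {P,A}.
One satisfying assignment: D D V D D V R A A.
Verifying each rule — rule 1 satisfied; rule 2 satisfied; rule 3 satisfied; rule 4 satisfied.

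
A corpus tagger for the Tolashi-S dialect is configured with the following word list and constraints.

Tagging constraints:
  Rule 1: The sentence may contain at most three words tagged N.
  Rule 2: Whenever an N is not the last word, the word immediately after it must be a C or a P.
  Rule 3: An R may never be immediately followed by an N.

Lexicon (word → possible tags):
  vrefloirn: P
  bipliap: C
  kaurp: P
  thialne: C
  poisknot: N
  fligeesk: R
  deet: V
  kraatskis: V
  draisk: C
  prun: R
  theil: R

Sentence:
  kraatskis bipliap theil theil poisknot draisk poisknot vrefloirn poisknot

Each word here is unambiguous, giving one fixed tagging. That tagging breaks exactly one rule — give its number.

3

Fixed tagging: V C R R N C N P N.
Checking each rule: R1 holds, R2 holds, R3 violated.
Only rule 3 fails.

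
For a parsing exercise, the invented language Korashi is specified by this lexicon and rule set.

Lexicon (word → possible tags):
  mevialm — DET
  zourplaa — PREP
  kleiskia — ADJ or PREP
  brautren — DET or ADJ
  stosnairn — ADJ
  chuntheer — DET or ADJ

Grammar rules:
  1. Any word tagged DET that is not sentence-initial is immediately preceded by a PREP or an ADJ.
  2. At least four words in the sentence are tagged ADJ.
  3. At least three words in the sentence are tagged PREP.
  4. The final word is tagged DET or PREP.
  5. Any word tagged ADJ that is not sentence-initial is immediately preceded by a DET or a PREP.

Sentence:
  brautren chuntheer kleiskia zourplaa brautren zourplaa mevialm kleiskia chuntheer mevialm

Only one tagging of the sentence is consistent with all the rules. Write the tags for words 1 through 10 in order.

Candidates per position — 1:brautren {DET,ADJ}; 2:chuntheer {DET,ADJ}; 3:kleiskia {ADJ,PREP}; 4:zourplaa {PREP}; 5:brautren {DET,ADJ}; 6:zourplaa {PREP}; 7:mevialm {DET}; 8:kleiskia {ADJ,PREP}; 9:chuntheer {DET,ADJ}; 10:mevialm {DET}.
At position 9, choosing DET makes rule 1 impossible to satisfy; hence ADJ.
At position 8, choosing ADJ makes rule 5 impossible to satisfy; hence PREP.
The remaining ambiguous positions (1, 2, 3, 5) are resolved jointly — only one combination satisfies every rule.
That leaves exactly one tagging: ADJ DET ADJ PREP ADJ PREP DET PREP ADJ DET.
Verifying each rule — rule 1 holds; rule 2 holds; rule 3 holds; rule 4 holds; rule 5 holds.

ADJ DET ADJ PREP ADJ PREP DET PREP ADJ DET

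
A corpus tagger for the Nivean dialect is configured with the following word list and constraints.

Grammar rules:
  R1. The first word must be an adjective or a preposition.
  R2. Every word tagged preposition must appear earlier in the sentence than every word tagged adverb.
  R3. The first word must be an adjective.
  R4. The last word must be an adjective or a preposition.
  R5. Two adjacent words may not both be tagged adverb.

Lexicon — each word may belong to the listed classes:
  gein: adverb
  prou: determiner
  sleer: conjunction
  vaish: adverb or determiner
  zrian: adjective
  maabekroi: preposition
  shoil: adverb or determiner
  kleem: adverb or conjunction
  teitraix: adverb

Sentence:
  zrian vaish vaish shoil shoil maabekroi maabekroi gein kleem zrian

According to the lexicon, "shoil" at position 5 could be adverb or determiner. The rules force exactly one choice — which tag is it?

Candidates per position — 1:zrian {adjective}; 2:vaish {adverb,determiner}; 3:vaish {adverb,determiner}; 4:shoil {adverb,determiner}; 5:shoil {adverb,determiner}; 6:maabekroi {preposition}; 7:maabekroi {preposition}; 8:gein {adverb}; 9:kleem {adverb,conjunction}; 10:zrian {adjective}.
Word 2 cannot be adverb — rule 2 would then fail for every completion. It is determiner.
Word 3 cannot be adverb — rule 2 would then fail for every completion. It is determiner.
Word 4 cannot be adverb — rule 2 would then fail for every completion. It is determiner.
Word 5 cannot be adverb — rule 2 would then fail for every completion. It is determiner.
Word 9 cannot be adverb — rule 5 would then fail for every completion. It is conjunction.
The unique satisfying tagging is: adjective determiner determiner determiner determiner preposition preposition adverb conjunction adjective.
Rule-by-rule: rule 1 ✓; rule 2 ✓; rule 3 ✓; rule 4 ✓; rule 5 ✓.

determiner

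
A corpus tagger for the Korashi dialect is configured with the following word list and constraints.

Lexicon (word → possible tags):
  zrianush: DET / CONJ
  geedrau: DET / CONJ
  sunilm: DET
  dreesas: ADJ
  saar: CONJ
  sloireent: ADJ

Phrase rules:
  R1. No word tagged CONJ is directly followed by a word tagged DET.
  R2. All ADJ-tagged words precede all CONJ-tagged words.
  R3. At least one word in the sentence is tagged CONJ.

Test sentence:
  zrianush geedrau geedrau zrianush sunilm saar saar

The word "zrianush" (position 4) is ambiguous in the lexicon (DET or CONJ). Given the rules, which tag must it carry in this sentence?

DET

Candidates per position — 1:zrianush {DET,CONJ}; 2:geedrau {DET,CONJ}; 3:geedrau {DET,CONJ}; 4:zrianush {DET,CONJ}; 5:sunilm {DET}; 6:saar {CONJ}; 7:saar {CONJ}.
Word 1 cannot be CONJ — rule 1 would then fail for every completion. It is DET.
Word 2 cannot be CONJ — rule 1 would then fail for every completion. It is DET.
Word 3 cannot be CONJ — rule 1 would then fail for every completion. It is DET.
Word 4 cannot be CONJ — rule 1 would then fail for every completion. It is DET.
So the tagging must be: DET DET DET DET DET CONJ CONJ.
Verifying each rule — rule 1 satisfied; rule 2 satisfied; rule 3 satisfied.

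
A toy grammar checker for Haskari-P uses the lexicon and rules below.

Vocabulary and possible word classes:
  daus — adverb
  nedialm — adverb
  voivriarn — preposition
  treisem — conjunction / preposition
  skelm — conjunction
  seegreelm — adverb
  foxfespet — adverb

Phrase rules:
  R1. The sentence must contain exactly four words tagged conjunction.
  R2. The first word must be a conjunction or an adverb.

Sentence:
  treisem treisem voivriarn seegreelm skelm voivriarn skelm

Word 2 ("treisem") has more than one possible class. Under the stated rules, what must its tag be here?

Candidates per position — 1:treisem {conjunction,preposition}; 2:treisem {conjunction,preposition}; 3:voivriarn {preposition}; 4:seegreelm {adverb}; 5:skelm {conjunction}; 6:voivriarn {preposition}; 7:skelm {conjunction}.
Word 1 cannot be preposition — rule 1 would then fail for every completion. It is conjunction.
Word 2 cannot be preposition — rule 1 would then fail for every completion. It is conjunction.
The only consistent sequence is: conjunction conjunction preposition adverb conjunction preposition conjunction.
Verifying each rule — rule 1 holds; rule 2 holds.

conjunction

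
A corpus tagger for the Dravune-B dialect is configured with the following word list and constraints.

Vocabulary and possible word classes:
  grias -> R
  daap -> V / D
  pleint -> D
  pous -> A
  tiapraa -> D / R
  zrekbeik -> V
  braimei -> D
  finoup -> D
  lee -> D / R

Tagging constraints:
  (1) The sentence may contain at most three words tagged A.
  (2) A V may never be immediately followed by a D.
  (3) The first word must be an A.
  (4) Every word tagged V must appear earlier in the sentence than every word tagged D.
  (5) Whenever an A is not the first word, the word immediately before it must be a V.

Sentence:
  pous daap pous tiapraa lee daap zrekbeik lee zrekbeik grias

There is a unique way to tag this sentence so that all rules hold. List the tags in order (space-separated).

A V A R R V V R V R

Candidates per position — 1:pous {A}; 2:daap {V,D}; 3:pous {A}; 4:tiapraa {D,R}; 5:lee {D,R}; 6:daap {V,D}; 7:zrekbeik {V}; 8:lee {D,R}; 9:zrekbeik {V}; 10:grias {R}.
Position 2: tagging it D would leave rule 4 unsatisfiable, so it must be V.
Position 4: tagging it D would leave rule 4 unsatisfiable, so it must be R.
Position 5: tagging it D would leave rule 4 unsatisfiable, so it must be R.
Position 6: tagging it D would leave rule 4 unsatisfiable, so it must be V.
Position 8: tagging it D would leave rule 2 unsatisfiable, so it must be R.
So the tagging must be: A V A R R V V R V R.
Verifying each rule — rule 1 satisfied; rule 2 satisfied; rule 3 satisfied; rule 4 satisfied; rule 5 satisfied.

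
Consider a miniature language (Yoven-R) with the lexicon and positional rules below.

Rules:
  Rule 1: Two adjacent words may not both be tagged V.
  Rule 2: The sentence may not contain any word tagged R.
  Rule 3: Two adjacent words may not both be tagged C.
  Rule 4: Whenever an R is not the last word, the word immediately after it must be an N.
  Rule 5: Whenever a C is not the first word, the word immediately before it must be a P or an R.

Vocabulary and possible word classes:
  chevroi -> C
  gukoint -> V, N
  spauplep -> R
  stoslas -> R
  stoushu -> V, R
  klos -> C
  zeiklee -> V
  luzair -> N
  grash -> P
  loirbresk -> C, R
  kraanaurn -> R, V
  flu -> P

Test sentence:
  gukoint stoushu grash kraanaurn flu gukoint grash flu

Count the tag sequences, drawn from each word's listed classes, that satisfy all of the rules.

Candidates per position — 1:gukoint {V,N}; 2:stoushu {V,R}; 3:grash {P}; 4:kraanaurn {R,V}; 5:flu {P}; 6:gukoint {V,N}; 7:grash {P}; 8:flu {P}.
There are 16 candidate sequences in total.
The sequences that satisfy every rule: N V P V P V P P; N V P V P N P P.
Count = 2.

2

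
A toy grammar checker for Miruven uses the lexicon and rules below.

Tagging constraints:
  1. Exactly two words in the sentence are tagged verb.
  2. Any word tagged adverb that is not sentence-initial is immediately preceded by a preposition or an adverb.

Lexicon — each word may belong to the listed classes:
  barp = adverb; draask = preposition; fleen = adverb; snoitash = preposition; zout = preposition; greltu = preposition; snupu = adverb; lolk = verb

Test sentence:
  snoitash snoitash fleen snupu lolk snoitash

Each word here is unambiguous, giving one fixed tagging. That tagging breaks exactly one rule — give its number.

Fixed tagging: preposition preposition adverb adverb verb preposition.
Checking each rule: R1 ✗, R2 ✓.
Only rule 1 fails.

1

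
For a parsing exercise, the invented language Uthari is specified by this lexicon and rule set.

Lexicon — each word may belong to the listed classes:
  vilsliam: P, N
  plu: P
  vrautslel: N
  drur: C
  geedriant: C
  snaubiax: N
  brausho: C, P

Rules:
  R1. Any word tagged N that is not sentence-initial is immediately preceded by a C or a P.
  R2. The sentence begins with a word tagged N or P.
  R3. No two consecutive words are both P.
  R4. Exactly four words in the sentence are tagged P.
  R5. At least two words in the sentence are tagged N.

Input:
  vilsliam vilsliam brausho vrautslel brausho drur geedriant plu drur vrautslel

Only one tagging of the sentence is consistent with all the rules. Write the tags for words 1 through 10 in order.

Candidates per position — 1:vilsliam {P,N}; 2:vilsliam {P,N}; 3:brausho {C,P}; 4:vrautslel {N}; 5:brausho {C,P}; 6:drur {C}; 7:geedriant {C}; 8:plu {P}; 9:drur {C}; 10:vrautslel {N}.
The remaining ambiguous positions (1, 2, 3, 5) are resolved jointly — only one combination satisfies every rule.
The unique satisfying tagging is: P N P N P C C P C N.
Checking: rule 1 ok; rule 2 ok; rule 3 ok; rule 4 ok; rule 5 ok.

P N P N P C C P C N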